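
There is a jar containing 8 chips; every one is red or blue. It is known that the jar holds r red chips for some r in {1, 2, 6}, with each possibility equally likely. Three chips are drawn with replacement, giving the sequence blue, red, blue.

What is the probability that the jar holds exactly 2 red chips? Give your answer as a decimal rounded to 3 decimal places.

Under each hypothesis, the probability of the observed sequence is: P(data | r = 1) = (7/8)(1/8)(7/8) = 0.095703; P(data | r = 2) = (6/8)(2/8)(6/8) = 0.14062; P(data | r = 6) = (2/8)(6/8)(2/8) = 0.046875.
Weighting by the prior gives 1/3 · 0.095703 = 0.031901, 1/3 · 0.14062 = 0.046875, 1/3 · 0.046875 = 0.015625; with total 0.094401.
So P(r = 2 | data) = (0.046875) / (0.094401) = 0.49655.

0.497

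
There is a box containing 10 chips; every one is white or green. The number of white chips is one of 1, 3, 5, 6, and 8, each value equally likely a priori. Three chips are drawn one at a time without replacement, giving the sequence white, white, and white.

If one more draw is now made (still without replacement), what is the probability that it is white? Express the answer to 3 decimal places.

Under each hypothesis, the probability of the observed sequence is: P(data | r = 1) = (1/10)(0/9) = 0; P(data | r = 3) = (3/10)(2/9)(1/8) = 1/120; P(data | r = 5) = (5/10)(4/9)(3/8) = 1/12; P(data | r = 6) = (6/10)(5/9)(4/8) = 1/6; P(data | r = 8) = (8/10)(7/9)(6/8) = 7/15.
Weighting by the prior gives 1/5 · 0 = 0, 1/5 · 1/120 = 1/600, 1/5 · 1/12 = 1/60, 1/5 · 1/6 = 1/30, 1/5 · 7/15 = 7/75; these sum to 29/200.
Normalising, the posterior is P(r = 1 | data) = 0, P(r = 3 | data) = 1/87, P(r = 5 | data) = 10/87, P(r = 6 | data) = 20/87, P(r = 8 | data) = 56/87.
Averaging over the posterior, P(white next | data) = (0)(1/87) + (2/7)(10/87) + (3/7)(20/87) + (5/7)(56/87) = 120/203.

0.591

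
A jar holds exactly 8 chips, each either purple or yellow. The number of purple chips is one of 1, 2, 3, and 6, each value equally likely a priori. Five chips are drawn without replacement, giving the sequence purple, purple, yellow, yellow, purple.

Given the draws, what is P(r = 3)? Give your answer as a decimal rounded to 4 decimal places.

Compute the likelihood of the observed sequence for each case: P(data | r = 1) = (1/8)(0/7) = 0; P(data | r = 2) = (2/8)(1/7)(6/6)(5/5)(0/4) = 0; P(data | r = 3) = (3/8)(2/7)(5/6)(4/5)(1/4) = 1/56; P(data | r = 6) = (6/8)(5/7)(2/6)(1/5)(4/4) = 1/28.
Multiplying each by its prior: 1/4 · 0 = 0, 1/4 · 0 = 0, 1/4 · 1/56 = 1/224, 1/4 · 1/28 = 1/112; with total 3/224.
Hence P(r = 3 | data) = (1/224) / (3/224) = 1/3.

0.3333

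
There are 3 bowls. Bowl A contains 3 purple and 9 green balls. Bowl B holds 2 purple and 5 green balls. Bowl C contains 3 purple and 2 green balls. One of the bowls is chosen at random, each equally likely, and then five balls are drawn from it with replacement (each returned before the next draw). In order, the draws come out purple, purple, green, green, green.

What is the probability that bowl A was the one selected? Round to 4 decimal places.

The likelihood of the observed sequence under each hypothesis: P(data | bowl A) = (3/12)(3/12)(9/12)(9/12)(9/12) = 0.026367; P(data | bowl B) = (2/7)(2/7)(5/7)(5/7)(5/7) = 0.02975; P(data | bowl C) = (3/5)(3/5)(2/5)(2/5)(2/5) = 0.02304.
Multiplying each by its prior: 1/3 · 0.026367 = 0.0087891, 1/3 · 0.02975 = 0.0099165, 1/3 · 0.02304 = 0.00768; with total 0.026386.
Hence P(bowl A | data) = (0.0087891) / (0.026386) = 0.3331.

0.3331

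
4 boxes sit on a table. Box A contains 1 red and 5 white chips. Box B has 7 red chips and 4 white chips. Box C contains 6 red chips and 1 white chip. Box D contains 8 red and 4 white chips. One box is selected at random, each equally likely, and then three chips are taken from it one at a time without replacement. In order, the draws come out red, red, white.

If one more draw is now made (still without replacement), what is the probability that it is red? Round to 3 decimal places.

0.751

Compute the likelihood of the observed sequence for each case: P(data | box A) = (1/6)(0/5) = 0; P(data | box B) = (7/11)(6/10)(4/9) = 0.1697; P(data | box C) = (6/7)(5/6)(1/5) = 0.14286; P(data | box D) = (8/12)(7/11)(4/10) = 0.1697.
The prior-weighted likelihoods are 1/4 · 0 = 0, 1/4 · 0.1697 = 0.042424, 1/4 · 0.14286 = 0.035714, 1/4 · 0.1697 = 0.042424; with total 0.12056.
The posterior is then P(box A | data) = 0, P(box B | data) = 0.35189, P(box C | data) = 0.29623, P(box D | data) = 0.35189.
Averaging over the posterior, P(red next | data) = (5/8)(0.35189) + (1)(0.29623) + (2/3)(0.35189) = 0.75075.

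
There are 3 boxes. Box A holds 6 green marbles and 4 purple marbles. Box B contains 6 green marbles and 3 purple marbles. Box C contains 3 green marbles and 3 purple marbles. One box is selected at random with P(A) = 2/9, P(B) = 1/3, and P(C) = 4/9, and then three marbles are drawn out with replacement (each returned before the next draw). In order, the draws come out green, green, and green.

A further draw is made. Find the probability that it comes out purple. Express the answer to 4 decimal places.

0.3949

Under each hypothesis, the probability of the observed sequence is: P(data | box A) = (6/10)(6/10)(6/10) = 0.216; P(data | box B) = (6/9)(6/9)(6/9) = 0.2963; P(data | box C) = (3/6)(3/6)(3/6) = 0.125.
Multiplying each by its prior: 2/9 · 0.216 = 0.048, 1/3 · 0.2963 = 0.098765, 4/9 · 0.125 = 0.055556; summing to 0.20232.
Normalising, the posterior is P(box A | data) = 0.23725, P(box B | data) = 0.48816, P(box C | data) = 0.27459.
Averaging over the posterior, P(purple next | data) = (2/5)(0.23725) + (1/3)(0.48816) + (1/2)(0.27459) = 0.39491.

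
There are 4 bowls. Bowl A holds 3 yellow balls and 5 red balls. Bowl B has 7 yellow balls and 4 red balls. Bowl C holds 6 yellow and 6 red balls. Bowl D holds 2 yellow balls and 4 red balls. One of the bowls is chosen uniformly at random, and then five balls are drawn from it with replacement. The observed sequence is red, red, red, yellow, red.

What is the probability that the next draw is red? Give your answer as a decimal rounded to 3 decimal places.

0.600

Under each hypothesis, the probability of the observed sequence is: P(data | bowl A) = (5/8)(5/8)(5/8)(3/8)(5/8) = 0.05722; P(data | bowl B) = (4/11)(4/11)(4/11)(7/11)(4/11) = 0.011127; P(data | bowl C) = (6/12)(6/12)(6/12)(6/12)(6/12) = 0.03125; P(data | bowl D) = (4/6)(4/6)(4/6)(2/6)(4/6) = 0.065844.
The prior-weighted likelihoods are 1/4 · 0.05722 = 0.014305, 1/4 · 0.011127 = 0.0027817, 1/4 · 0.03125 = 0.0078125, 1/4 · 0.065844 = 0.016461; summing to 0.04136.
Dividing through by the total gives posterior P(bowl A | data) = 0.34587, P(bowl B | data) = 0.067256, P(bowl C | data) = 0.18889, P(bowl D | data) = 0.39799.
Averaging over the posterior, P(red next | data) = (5/8)(0.34587) + (4/11)(0.067256) + (1/2)(0.18889) + (2/3)(0.39799) = 0.60039.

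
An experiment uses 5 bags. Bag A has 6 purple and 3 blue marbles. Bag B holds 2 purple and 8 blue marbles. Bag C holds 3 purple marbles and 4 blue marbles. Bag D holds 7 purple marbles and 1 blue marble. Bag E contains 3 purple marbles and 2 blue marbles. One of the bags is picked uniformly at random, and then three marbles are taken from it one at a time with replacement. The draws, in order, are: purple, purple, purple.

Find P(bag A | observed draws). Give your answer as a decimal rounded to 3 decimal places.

0.233

The likelihood of the observed sequence under each hypothesis: P(data | bag A) = (6/9)(6/9)(6/9) = 0.2963; P(data | bag B) = (2/10)(2/10)(2/10) = 0.008; P(data | bag C) = (3/7)(3/7)(3/7) = 0.078717; P(data | bag D) = (7/8)(7/8)(7/8) = 0.66992; P(data | bag E) = (3/5)(3/5)(3/5) = 0.216.
The prior-weighted likelihoods are 1/5 · 0.2963 = 0.059259, 1/5 · 0.008 = 0.0016, 1/5 · 0.078717 = 0.015743, 1/5 · 0.66992 = 0.13398, 1/5 · 0.216 = 0.0432; with total 0.25379.
So P(bag A | data) = (0.059259) / (0.25379) = 0.2335.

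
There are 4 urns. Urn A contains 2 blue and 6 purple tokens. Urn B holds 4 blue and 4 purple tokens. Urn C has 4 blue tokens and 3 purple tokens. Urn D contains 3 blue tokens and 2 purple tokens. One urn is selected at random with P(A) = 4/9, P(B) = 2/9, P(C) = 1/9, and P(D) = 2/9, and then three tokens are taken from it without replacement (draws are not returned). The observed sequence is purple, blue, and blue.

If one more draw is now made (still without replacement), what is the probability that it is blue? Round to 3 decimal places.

The likelihood of the observed sequence under each hypothesis: P(data | urn A) = (6/8)(2/7)(1/6) = 1/28; P(data | urn B) = (4/8)(4/7)(3/6) = 1/7; P(data | urn C) = (3/7)(4/6)(3/5) = 6/35; P(data | urn D) = (2/5)(3/4)(2/3) = 1/5.
Multiplying each by its prior: 4/9 · 1/28 = 1/63, 2/9 · 1/7 = 2/63, 1/9 · 6/35 = 2/105, 2/9 · 1/5 = 2/45; these sum to 1/9.
The posterior is then P(urn A | data) = 1/7, P(urn B | data) = 2/7, P(urn C | data) = 6/35, P(urn D | data) = 2/5.
Averaging over the posterior, P(blue next | data) = (0)(1/7) + (2/5)(2/7) + (1/2)(6/35) + (1/2)(2/5) = 2/5.

0.400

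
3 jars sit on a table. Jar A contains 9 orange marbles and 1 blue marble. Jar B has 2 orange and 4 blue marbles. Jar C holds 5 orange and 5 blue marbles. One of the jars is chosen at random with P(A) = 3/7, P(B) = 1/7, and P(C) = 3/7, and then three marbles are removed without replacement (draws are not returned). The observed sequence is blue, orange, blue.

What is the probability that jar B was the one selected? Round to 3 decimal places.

0.324

Compute the likelihood of the observed sequence for each case: P(data | jar A) = (1/10)(9/9)(0/8) = 0; P(data | jar B) = (4/6)(2/5)(3/4) = 1/5; P(data | jar C) = (5/10)(5/9)(4/8) = 5/36.
Weighting by the prior gives 3/7 · 0 = 0, 1/7 · 1/5 = 1/35, 3/7 · 5/36 = 5/84; summing to 37/420.
By Bayes' rule, P(jar B | data) = (1/35) / (37/420) = 12/37.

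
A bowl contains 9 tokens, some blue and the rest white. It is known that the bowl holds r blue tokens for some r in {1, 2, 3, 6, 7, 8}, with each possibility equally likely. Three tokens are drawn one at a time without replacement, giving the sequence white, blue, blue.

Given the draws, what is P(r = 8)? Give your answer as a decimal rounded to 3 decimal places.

0.200

For each hypothesis, P(data | H) works out to: P(data | r = 1) = (8/9)(1/8)(0/7) = 0; P(data | r = 2) = (7/9)(2/8)(1/7) = 1/36; P(data | r = 3) = (6/9)(3/8)(2/7) = 1/14; P(data | r = 6) = (3/9)(6/8)(5/7) = 5/28; P(data | r = 7) = (2/9)(7/8)(6/7) = 1/6; P(data | r = 8) = (1/9)(8/8)(7/7) = 1/9.
Weighting by the prior gives 1/6 · 0 = 0, 1/6 · 1/36 = 1/216, 1/6 · 1/14 = 1/84, 1/6 · 5/28 = 5/168, 1/6 · 1/6 = 1/36, 1/6 · 1/9 = 1/54; these sum to 5/54.
By Bayes' rule, P(r = 8 | data) = (1/54) / (5/54) = 1/5.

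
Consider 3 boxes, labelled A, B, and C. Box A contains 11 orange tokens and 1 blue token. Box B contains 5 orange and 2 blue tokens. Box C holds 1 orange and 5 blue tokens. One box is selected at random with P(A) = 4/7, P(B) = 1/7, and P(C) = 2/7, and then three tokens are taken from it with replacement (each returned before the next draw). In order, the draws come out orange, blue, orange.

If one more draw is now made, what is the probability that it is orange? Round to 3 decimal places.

Compute the likelihood of the observed sequence for each case: P(data | box A) = (11/12)(1/12)(11/12) = 0.070023; P(data | box B) = (5/7)(2/7)(5/7) = 0.14577; P(data | box C) = (1/6)(5/6)(1/6) = 0.023148.
The prior-weighted likelihoods are 4/7 · 0.070023 = 0.040013, 1/7 · 0.14577 = 0.020825, 2/7 · 0.023148 = 0.0066138; with total 0.067452.
Dividing through by the total gives posterior P(box A | data) = 0.59321, P(box B | data) = 0.30873, P(box C | data) = 0.098052.
The predictive probability is P(orange next | data) = (11/12)(0.59321) + (5/7)(0.30873) + (1/6)(0.098052) = 0.78065.

0.781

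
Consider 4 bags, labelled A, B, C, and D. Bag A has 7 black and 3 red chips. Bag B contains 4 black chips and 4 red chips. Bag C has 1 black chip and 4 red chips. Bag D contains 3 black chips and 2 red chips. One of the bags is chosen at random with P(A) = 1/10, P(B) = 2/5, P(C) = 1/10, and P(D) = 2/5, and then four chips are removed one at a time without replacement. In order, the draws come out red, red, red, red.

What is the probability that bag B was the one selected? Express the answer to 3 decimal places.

Compute the likelihood of the observed sequence for each case: P(data | bag A) = (3/10)(2/9)(1/8)(0/7) = 0; P(data | bag B) = (4/8)(3/7)(2/6)(1/5) = 1/70; P(data | bag C) = (4/5)(3/4)(2/3)(1/2) = 1/5; P(data | bag D) = (2/5)(1/4)(0/3) = 0.
Weighting by the prior gives 1/10 · 0 = 0, 2/5 · 1/70 = 1/175, 1/10 · 1/5 = 1/50, 2/5 · 0 = 0; these sum to 9/350.
By Bayes' rule, P(bag B | data) = (1/175) / (9/350) = 2/9.

0.222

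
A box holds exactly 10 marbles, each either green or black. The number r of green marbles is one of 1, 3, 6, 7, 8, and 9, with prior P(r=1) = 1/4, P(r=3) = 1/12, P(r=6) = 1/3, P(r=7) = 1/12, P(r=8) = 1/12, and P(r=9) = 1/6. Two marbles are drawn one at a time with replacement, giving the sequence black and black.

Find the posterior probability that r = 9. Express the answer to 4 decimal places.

Under each hypothesis, the probability of the observed sequence is: P(data | r = 1) = (9/10)(9/10) = 0.81; P(data | r = 3) = (7/10)(7/10) = 0.49; P(data | r = 6) = (4/10)(4/10) = 0.16; P(data | r = 7) = (3/10)(3/10) = 0.09; P(data | r = 8) = (2/10)(2/10) = 0.04; P(data | r = 9) = (1/10)(1/10) = 0.01.
The prior-weighted likelihoods are 1/4 · 0.81 = 0.2025, 1/12 · 0.49 = 0.040833, 1/3 · 0.16 = 0.053333, 1/12 · 0.09 = 0.0075, 1/12 · 0.04 = 0.0033333, 1/6 · 0.01 = 0.0016667; with total 0.30917.
By Bayes' rule, P(r = 9 | data) = (0.0016667) / (0.30917) = 0.0053908.

0.0054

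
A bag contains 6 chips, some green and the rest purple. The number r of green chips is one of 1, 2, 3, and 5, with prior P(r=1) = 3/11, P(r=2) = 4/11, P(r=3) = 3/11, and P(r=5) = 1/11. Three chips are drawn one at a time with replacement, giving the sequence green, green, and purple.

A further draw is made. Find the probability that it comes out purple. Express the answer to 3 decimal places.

The likelihood of the observed sequence under each hypothesis: P(data | r = 1) = (1/6)(1/6)(5/6) = 0.023148; P(data | r = 2) = (2/6)(2/6)(4/6) = 0.074074; P(data | r = 3) = (3/6)(3/6)(3/6) = 0.125; P(data | r = 5) = (5/6)(5/6)(1/6) = 0.11574.
Multiplying each by its prior: 3/11 · 0.023148 = 0.0063131, 4/11 · 0.074074 = 0.026936, 3/11 · 0.125 = 0.034091, 1/11 · 0.11574 = 0.010522; summing to 0.077862.
Dividing through by the total gives posterior P(r = 1 | data) = 0.081081, P(r = 2 | data) = 0.34595, P(r = 3 | data) = 0.43784, P(r = 5 | data) = 0.13514.
Averaging over the posterior, P(purple next | data) = (5/6)(0.081081) + (2/3)(0.34595) + (1/2)(0.43784) + (1/6)(0.13514) = 0.53964.

0.540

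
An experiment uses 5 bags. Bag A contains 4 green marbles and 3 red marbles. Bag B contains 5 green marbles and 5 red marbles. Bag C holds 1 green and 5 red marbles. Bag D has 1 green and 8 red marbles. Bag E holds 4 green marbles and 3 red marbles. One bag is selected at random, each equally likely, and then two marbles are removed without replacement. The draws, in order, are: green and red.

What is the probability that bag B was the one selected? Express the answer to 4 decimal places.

0.2465

The likelihood of the observed sequence under each hypothesis: P(data | bag A) = (4/7)(3/6) = 2/7; P(data | bag B) = (5/10)(5/9) = 5/18; P(data | bag C) = (1/6)(5/5) = 1/6; P(data | bag D) = (1/9)(8/8) = 1/9; P(data | bag E) = (4/7)(3/6) = 2/7.
The prior-weighted likelihoods are 1/5 · 2/7 = 2/35, 1/5 · 5/18 = 1/18, 1/5 · 1/6 = 1/30, 1/5 · 1/9 = 1/45, 1/5 · 2/7 = 2/35; with total 71/315.
By Bayes' rule, P(bag B | data) = (1/18) / (71/315) = 35/142.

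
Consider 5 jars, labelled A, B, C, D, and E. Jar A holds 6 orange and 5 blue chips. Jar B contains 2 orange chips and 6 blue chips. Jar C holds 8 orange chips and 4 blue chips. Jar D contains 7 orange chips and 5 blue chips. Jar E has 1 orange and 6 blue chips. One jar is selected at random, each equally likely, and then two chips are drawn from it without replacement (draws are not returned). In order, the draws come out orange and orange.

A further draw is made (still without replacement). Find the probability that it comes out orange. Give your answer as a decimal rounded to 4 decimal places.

For each hypothesis, P(data | H) works out to: P(data | jar A) = (6/11)(5/10) = 0.27273; P(data | jar B) = (2/8)(1/7) = 0.035714; P(data | jar C) = (8/12)(7/11) = 0.42424; P(data | jar D) = (7/12)(6/11) = 0.31818; P(data | jar E) = (1/7)(0/6) = 0.
Multiplying each by its prior: 1/5 · 0.27273 = 0.054545, 1/5 · 0.035714 = 0.0071429, 1/5 · 0.42424 = 0.084848, 1/5 · 0.31818 = 0.063636, 1/5 · 0 = 0; these sum to 0.21017.
The posterior is then P(jar A | data) = 0.25953, P(jar B | data) = 0.033986, P(jar C | data) = 0.40371, P(jar D | data) = 0.30278, P(jar E | data) = 0.
Averaging over the posterior, P(orange next | data) = (4/9)(0.25953) + (0)(0.033986) + (3/5)(0.40371) + (1/2)(0.30278) = 0.50896.

0.5090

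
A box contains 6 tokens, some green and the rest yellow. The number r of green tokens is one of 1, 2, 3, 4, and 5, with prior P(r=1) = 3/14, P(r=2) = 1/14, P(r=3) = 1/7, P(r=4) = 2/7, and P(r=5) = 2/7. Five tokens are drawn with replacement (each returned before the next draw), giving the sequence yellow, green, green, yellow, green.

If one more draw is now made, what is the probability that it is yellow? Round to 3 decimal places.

0.369

The likelihood of the observed sequence under each hypothesis: P(data | r = 1) = (5/6)(1/6)(1/6)(5/6)(1/6) = 0.003215; P(data | r = 2) = (4/6)(2/6)(2/6)(4/6)(2/6) = 0.016461; P(data | r = 3) = (3/6)(3/6)(3/6)(3/6)(3/6) = 0.03125; P(data | r = 4) = (2/6)(4/6)(4/6)(2/6)(4/6) = 0.032922; P(data | r = 5) = (1/6)(5/6)(5/6)(1/6)(5/6) = 0.016075.
Weighting by the prior gives 3/14 · 0.003215 = 0.00068893, 1/14 · 0.016461 = 0.0011758, 1/7 · 0.03125 = 0.0044643, 2/7 · 0.032922 = 0.0094062, 2/7 · 0.016075 = 0.0045929; with total 0.020328.
Dividing through by the total gives posterior P(r = 1 | data) = 0.033891, P(r = 2 | data) = 0.05784, P(r = 3 | data) = 0.21961, P(r = 4 | data) = 0.46272, P(r = 5 | data) = 0.22594.
So P(yellow next | data) = Σ P(yellow next | H) P(H | data) = (5/6)(0.033891) + (2/3)(0.05784) + (1/2)(0.21961) + (1/3)(0.46272) + (1/6)(0.22594) = 0.3685.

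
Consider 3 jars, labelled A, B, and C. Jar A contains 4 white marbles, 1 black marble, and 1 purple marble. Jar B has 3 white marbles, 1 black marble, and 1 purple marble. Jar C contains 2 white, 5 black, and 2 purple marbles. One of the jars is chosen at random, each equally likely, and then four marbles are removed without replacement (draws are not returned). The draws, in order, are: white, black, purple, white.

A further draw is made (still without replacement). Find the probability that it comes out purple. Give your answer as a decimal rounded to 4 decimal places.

0.0147

Compute the likelihood of the observed sequence for each case: P(data | jar A) = (4/6)(1/5)(1/4)(3/3) = 0.033333; P(data | jar B) = (3/5)(1/4)(1/3)(2/2) = 0.05; P(data | jar C) = (2/9)(5/8)(2/7)(1/6) = 0.0066138.
The prior-weighted likelihoods are 1/3 · 0.033333 = 0.011111, 1/3 · 0.05 = 0.016667, 1/3 · 0.0066138 = 0.0022046; with total 0.029982.
Normalising, the posterior is P(jar A | data) = 0.37059, P(jar B | data) = 0.55588, P(jar C | data) = 0.073529.
So P(purple next | data) = Σ P(purple next | H) P(H | data) = (0)(0.37059) + (0)(0.55588) + (1/5)(0.073529) = 0.014706.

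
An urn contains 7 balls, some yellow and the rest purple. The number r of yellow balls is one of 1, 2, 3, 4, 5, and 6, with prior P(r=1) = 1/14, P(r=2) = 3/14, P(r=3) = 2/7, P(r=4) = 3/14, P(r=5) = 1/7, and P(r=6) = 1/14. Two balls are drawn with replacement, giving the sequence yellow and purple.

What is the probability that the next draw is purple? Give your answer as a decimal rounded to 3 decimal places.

0.521

The likelihood of the observed sequence under each hypothesis: P(data | r = 1) = (1/7)(6/7) = 6/49; P(data | r = 2) = (2/7)(5/7) = 10/49; P(data | r = 3) = (3/7)(4/7) = 12/49; P(data | r = 4) = (4/7)(3/7) = 12/49; P(data | r = 5) = (5/7)(2/7) = 10/49; P(data | r = 6) = (6/7)(1/7) = 6/49.
The prior-weighted likelihoods are 1/14 · 6/49 = 3/343, 3/14 · 10/49 = 15/343, 2/7 · 12/49 = 24/343, 3/14 · 12/49 = 18/343, 1/7 · 10/49 = 10/343, 1/14 · 6/49 = 3/343; with total 73/343.
Normalising, the posterior is P(r = 1 | data) = 3/73, P(r = 2 | data) = 15/73, P(r = 3 | data) = 24/73, P(r = 4 | data) = 18/73, P(r = 5 | data) = 10/73, P(r = 6 | data) = 3/73.
So P(purple next | data) = Σ P(purple next | H) P(H | data) = (6/7)(3/73) + (5/7)(15/73) + (4/7)(24/73) + (3/7)(18/73) + (2/7)(10/73) + (1/7)(3/73) = 38/73.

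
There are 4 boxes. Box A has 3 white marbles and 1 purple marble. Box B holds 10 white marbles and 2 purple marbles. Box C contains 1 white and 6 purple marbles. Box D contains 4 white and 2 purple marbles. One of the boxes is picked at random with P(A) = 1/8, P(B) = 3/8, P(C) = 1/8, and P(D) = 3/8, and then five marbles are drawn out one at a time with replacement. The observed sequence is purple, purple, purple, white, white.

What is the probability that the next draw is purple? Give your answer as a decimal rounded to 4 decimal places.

The likelihood of the observed sequence under each hypothesis: P(data | box A) = (1/4)(1/4)(1/4)(3/4)(3/4) = 0.0087891; P(data | box B) = (2/12)(2/12)(2/12)(10/12)(10/12) = 0.003215; P(data | box C) = (6/7)(6/7)(6/7)(1/7)(1/7) = 0.012852; P(data | box D) = (2/6)(2/6)(2/6)(4/6)(4/6) = 0.016461.
Multiplying each by its prior: 1/8 · 0.0087891 = 0.0010986, 3/8 · 0.003215 = 0.0012056, 1/8 · 0.012852 = 0.0016065, 3/8 · 0.016461 = 0.0061728; with total 0.010084.
Dividing through by the total gives posterior P(box A | data) = 0.10895, P(box B | data) = 0.11956, P(box C | data) = 0.15932, P(box D | data) = 0.61217.
So P(purple next | data) = Σ P(purple next | H) P(H | data) = (1/4)(0.10895) + (1/6)(0.11956) + (6/7)(0.15932) + (1/3)(0.61217) = 0.38778.

0.3878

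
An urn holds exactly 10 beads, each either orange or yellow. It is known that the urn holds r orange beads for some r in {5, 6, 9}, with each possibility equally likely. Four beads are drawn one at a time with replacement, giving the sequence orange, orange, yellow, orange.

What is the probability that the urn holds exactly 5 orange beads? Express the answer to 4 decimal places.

Compute the likelihood of the observed sequence for each case: P(data | r = 5) = (5/10)(5/10)(5/10)(5/10) = 0.0625; P(data | r = 6) = (6/10)(6/10)(4/10)(6/10) = 0.0864; P(data | r = 9) = (9/10)(9/10)(1/10)(9/10) = 0.0729.
Multiplying each by its prior: 1/3 · 0.0625 = 0.020833, 1/3 · 0.0864 = 0.0288, 1/3 · 0.0729 = 0.0243; these sum to 0.073933.
So P(r = 5 | data) = (0.020833) / (0.073933) = 0.28179.

0.2818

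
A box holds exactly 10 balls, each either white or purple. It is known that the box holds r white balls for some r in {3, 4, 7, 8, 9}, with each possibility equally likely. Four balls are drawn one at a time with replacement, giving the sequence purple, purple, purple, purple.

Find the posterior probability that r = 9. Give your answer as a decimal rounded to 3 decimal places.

0.000

Under each hypothesis, the probability of the observed sequence is: P(data | r = 3) = (7/10)(7/10)(7/10)(7/10) = 0.2401; P(data | r = 4) = (6/10)(6/10)(6/10)(6/10) = 0.1296; P(data | r = 7) = (3/10)(3/10)(3/10)(3/10) = 0.0081; P(data | r = 8) = (2/10)(2/10)(2/10)(2/10) = 0.0016; P(data | r = 9) = (1/10)(1/10)(1/10)(1/10) = 0.0001.
The prior-weighted likelihoods are 1/5 · 0.2401 = 0.04802, 1/5 · 0.1296 = 0.02592, 1/5 · 0.0081 = 0.00162, 1/5 · 0.0016 = 0.00032, 1/5 · 0.0001 = 2e-05; summing to 0.0759.
Hence P(r = 9 | data) = (2e-05) / (0.0759) = 0.0002635.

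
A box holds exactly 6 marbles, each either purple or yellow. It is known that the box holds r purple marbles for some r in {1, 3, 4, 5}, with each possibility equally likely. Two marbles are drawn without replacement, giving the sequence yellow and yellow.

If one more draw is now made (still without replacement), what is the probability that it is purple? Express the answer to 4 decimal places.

0.4107

For each hypothesis, P(data | H) works out to: P(data | r = 1) = (5/6)(4/5) = 2/3; P(data | r = 3) = (3/6)(2/5) = 1/5; P(data | r = 4) = (2/6)(1/5) = 1/15; P(data | r = 5) = (1/6)(0/5) = 0.
Multiplying each by its prior: 1/4 · 2/3 = 1/6, 1/4 · 1/5 = 1/20, 1/4 · 1/15 = 1/60, 1/4 · 0 = 0; these sum to 7/30.
Dividing through by the total gives posterior P(r = 1 | data) = 5/7, P(r = 3 | data) = 3/14, P(r = 4 | data) = 1/14, P(r = 5 | data) = 0.
The predictive probability is P(purple next | data) = (1/4)(5/7) + (3/4)(3/14) + (1)(1/14) = 23/56.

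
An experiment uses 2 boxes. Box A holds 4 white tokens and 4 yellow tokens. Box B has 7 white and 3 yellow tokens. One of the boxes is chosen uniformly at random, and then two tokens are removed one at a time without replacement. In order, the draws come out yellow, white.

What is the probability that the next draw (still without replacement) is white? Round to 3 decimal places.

The likelihood of the observed sequence under each hypothesis: P(data | box A) = (4/8)(4/7) = 2/7; P(data | box B) = (3/10)(7/9) = 7/30.
The prior-weighted likelihoods are 1/2 · 2/7 = 1/7, 1/2 · 7/30 = 7/60; summing to 109/420.
Dividing through by the total gives posterior P(box A | data) = 60/109, P(box B | data) = 49/109.
So P(white next | data) = Σ P(white next | H) P(H | data) = (1/2)(60/109) + (3/4)(49/109) = 267/436.

0.612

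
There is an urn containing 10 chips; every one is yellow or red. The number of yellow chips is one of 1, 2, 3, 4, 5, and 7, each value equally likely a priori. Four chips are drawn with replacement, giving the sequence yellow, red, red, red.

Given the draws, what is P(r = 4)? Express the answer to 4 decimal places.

Compute the likelihood of the observed sequence for each case: P(data | r = 1) = (1/10)(9/10)(9/10)(9/10) = 0.0729; P(data | r = 2) = (2/10)(8/10)(8/10)(8/10) = 0.1024; P(data | r = 3) = (3/10)(7/10)(7/10)(7/10) = 0.1029; P(data | r = 4) = (4/10)(6/10)(6/10)(6/10) = 0.0864; P(data | r = 5) = (5/10)(5/10)(5/10)(5/10) = 0.0625; P(data | r = 7) = (7/10)(3/10)(3/10)(3/10) = 0.0189.
Weighting by the prior gives 1/6 · 0.0729 = 0.01215, 1/6 · 0.1024 = 0.017067, 1/6 · 0.1029 = 0.01715, 1/6 · 0.0864 = 0.0144, 1/6 · 0.0625 = 0.010417, 1/6 · 0.0189 = 0.00315; summing to 0.074333.
Therefore the posterior P(r = 4 | data) = (0.0144) / (0.074333) = 0.19372.

0.1937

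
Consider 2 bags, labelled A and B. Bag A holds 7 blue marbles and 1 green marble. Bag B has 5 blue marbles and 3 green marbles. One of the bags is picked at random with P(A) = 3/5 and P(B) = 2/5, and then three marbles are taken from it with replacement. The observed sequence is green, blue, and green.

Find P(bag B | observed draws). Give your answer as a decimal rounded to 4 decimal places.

0.8108

Under each hypothesis, the probability of the observed sequence is: P(data | bag A) = (1/8)(7/8)(1/8) = 0.013672; P(data | bag B) = (3/8)(5/8)(3/8) = 0.087891.
Weighting by the prior gives 3/5 · 0.013672 = 0.0082031, 2/5 · 0.087891 = 0.035156; summing to 0.043359.
Therefore the posterior P(bag B | data) = (0.035156) / (0.043359) = 0.81081.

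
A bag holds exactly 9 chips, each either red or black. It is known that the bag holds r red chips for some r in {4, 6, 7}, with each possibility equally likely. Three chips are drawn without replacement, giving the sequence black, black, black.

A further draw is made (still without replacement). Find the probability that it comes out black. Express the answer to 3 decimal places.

For each hypothesis, P(data | H) works out to: P(data | r = 4) = (5/9)(4/8)(3/7) = 5/42; P(data | r = 6) = (3/9)(2/8)(1/7) = 1/84; P(data | r = 7) = (2/9)(1/8)(0/7) = 0.
Multiplying each by its prior: 1/3 · 5/42 = 5/126, 1/3 · 1/84 = 1/252, 1/3 · 0 = 0; summing to 11/252.
The posterior is then P(r = 4 | data) = 10/11, P(r = 6 | data) = 1/11, P(r = 7 | data) = 0.
So P(black next | data) = Σ P(black next | H) P(H | data) = (1/3)(10/11) + (0)(1/11) = 10/33.

0.303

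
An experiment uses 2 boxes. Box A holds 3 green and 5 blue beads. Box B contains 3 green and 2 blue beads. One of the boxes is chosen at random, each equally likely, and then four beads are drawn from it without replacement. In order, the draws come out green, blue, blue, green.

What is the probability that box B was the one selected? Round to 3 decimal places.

0.583

Under each hypothesis, the probability of the observed sequence is: P(data | box A) = (3/8)(5/7)(4/6)(2/5) = 1/14; P(data | box B) = (3/5)(2/4)(1/3)(2/2) = 1/10.
The prior-weighted likelihoods are 1/2 · 1/14 = 1/28, 1/2 · 1/10 = 1/20; summing to 3/35.
So P(box B | data) = (1/20) / (3/35) = 7/12.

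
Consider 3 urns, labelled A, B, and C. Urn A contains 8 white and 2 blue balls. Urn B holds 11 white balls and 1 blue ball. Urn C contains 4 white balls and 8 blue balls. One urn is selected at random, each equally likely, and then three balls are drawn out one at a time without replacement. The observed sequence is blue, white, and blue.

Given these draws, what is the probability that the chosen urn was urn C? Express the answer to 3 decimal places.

Compute the likelihood of the observed sequence for each case: P(data | urn A) = (2/10)(8/9)(1/8) = 1/45; P(data | urn B) = (1/12)(11/11)(0/10) = 0; P(data | urn C) = (8/12)(4/11)(7/10) = 28/165.
The prior-weighted likelihoods are 1/3 · 1/45 = 1/135, 1/3 · 0 = 0, 1/3 · 28/165 = 28/495; these sum to 19/297.
So P(urn C | data) = (28/495) / (19/297) = 84/95.

0.884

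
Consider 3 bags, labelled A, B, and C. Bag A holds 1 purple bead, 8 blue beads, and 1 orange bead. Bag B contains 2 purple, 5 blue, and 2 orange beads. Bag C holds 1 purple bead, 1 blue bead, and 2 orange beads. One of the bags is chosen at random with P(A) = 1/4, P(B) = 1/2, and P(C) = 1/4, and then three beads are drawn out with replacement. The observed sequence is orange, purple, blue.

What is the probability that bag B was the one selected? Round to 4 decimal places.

For each hypothesis, P(data | H) works out to: P(data | bag A) = (1/10)(1/10)(8/10) = 0.008; P(data | bag B) = (2/9)(2/9)(5/9) = 0.027435; P(data | bag C) = (2/4)(1/4)(1/4) = 0.03125.
Multiplying each by its prior: 1/4 · 0.008 = 0.002, 1/2 · 0.027435 = 0.013717, 1/4 · 0.03125 = 0.0078125; summing to 0.02353.
Hence P(bag B | data) = (0.013717) / (0.02353) = 0.58298.

0.5830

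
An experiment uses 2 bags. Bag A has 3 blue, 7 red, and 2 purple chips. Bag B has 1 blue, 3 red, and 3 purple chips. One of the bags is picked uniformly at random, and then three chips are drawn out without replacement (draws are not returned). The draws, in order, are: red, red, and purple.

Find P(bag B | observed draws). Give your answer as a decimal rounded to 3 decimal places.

For each hypothesis, P(data | H) works out to: P(data | bag A) = (7/12)(6/11)(2/10) = 7/110; P(data | bag B) = (3/7)(2/6)(3/5) = 3/35.
The prior-weighted likelihoods are 1/2 · 7/110 = 7/220, 1/2 · 3/35 = 3/70; with total 23/308.
Hence P(bag B | data) = (3/70) / (23/308) = 66/115.

0.574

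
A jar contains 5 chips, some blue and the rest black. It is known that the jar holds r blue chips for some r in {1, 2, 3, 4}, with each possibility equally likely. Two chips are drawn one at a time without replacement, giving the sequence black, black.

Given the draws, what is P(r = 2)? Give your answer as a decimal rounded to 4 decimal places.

0.3000

Under each hypothesis, the probability of the observed sequence is: P(data | r = 1) = (4/5)(3/4) = 3/5; P(data | r = 2) = (3/5)(2/4) = 3/10; P(data | r = 3) = (2/5)(1/4) = 1/10; P(data | r = 4) = (1/5)(0/4) = 0.
Multiplying each by its prior: 1/4 · 3/5 = 3/20, 1/4 · 3/10 = 3/40, 1/4 · 1/10 = 1/40, 1/4 · 0 = 0; these sum to 1/4.
Therefore the posterior P(r = 2 | data) = (3/40) / (1/4) = 3/10.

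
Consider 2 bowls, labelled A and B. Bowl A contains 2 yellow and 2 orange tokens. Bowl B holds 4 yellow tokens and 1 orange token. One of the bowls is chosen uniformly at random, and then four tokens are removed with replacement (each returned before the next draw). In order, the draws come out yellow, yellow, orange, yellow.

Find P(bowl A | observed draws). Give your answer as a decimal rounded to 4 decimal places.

The likelihood of the observed sequence under each hypothesis: P(data | bowl A) = (2/4)(2/4)(2/4)(2/4) = 0.0625; P(data | bowl B) = (4/5)(4/5)(1/5)(4/5) = 0.1024.
Multiplying each by its prior: 1/2 · 0.0625 = 0.03125, 1/2 · 0.1024 = 0.0512; these sum to 0.08245.
Therefore the posterior P(bowl A | data) = (0.03125) / (0.08245) = 0.37902.

0.3790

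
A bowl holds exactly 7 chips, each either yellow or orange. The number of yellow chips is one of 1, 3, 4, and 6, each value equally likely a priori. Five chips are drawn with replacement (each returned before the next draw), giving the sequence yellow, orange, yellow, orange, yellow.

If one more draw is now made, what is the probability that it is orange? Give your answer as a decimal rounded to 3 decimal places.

0.441

Compute the likelihood of the observed sequence for each case: P(data | r = 1) = (1/7)(6/7)(1/7)(6/7)(1/7) = 0.002142; P(data | r = 3) = (3/7)(4/7)(3/7)(4/7)(3/7) = 0.025704; P(data | r = 4) = (4/7)(3/7)(4/7)(3/7)(4/7) = 0.034271; P(data | r = 6) = (6/7)(1/7)(6/7)(1/7)(6/7) = 0.012852.
Multiplying each by its prior: 1/4 · 0.002142 = 0.00053549, 1/4 · 0.025704 = 0.0064259, 1/4 · 0.034271 = 0.0085679, 1/4 · 0.012852 = 0.0032129; summing to 0.018742.
The posterior is then P(r = 1 | data) = 0.028571, P(r = 3 | data) = 0.34286, P(r = 4 | data) = 0.45714, P(r = 6 | data) = 0.17143.
Averaging over the posterior, P(orange next | data) = (6/7)(0.028571) + (4/7)(0.34286) + (3/7)(0.45714) + (1/7)(0.17143) = 0.44082.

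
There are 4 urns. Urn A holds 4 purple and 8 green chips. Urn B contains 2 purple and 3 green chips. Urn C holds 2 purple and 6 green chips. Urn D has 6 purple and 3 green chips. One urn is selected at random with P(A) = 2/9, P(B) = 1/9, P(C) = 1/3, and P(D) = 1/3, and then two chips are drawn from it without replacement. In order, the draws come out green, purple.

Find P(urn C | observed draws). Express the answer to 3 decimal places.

For each hypothesis, P(data | H) works out to: P(data | urn A) = (8/12)(4/11) = 0.24242; P(data | urn B) = (3/5)(2/4) = 0.3; P(data | urn C) = (6/8)(2/7) = 0.21429; P(data | urn D) = (3/9)(6/8) = 0.25.
Multiplying each by its prior: 2/9 · 0.24242 = 0.053872, 1/9 · 0.3 = 0.033333, 1/3 · 0.21429 = 0.071429, 1/3 · 0.25 = 0.083333; summing to 0.24197.
Hence P(urn C | data) = (0.071429) / (0.24197) = 0.2952.

0.295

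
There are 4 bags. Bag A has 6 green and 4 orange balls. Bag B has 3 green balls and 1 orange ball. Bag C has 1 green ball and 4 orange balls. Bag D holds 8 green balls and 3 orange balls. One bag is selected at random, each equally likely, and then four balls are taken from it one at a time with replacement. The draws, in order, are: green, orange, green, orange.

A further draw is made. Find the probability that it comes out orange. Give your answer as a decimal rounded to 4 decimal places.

The likelihood of the observed sequence under each hypothesis: P(data | bag A) = (6/10)(4/10)(6/10)(4/10) = 0.0576; P(data | bag B) = (3/4)(1/4)(3/4)(1/4) = 0.035156; P(data | bag C) = (1/5)(4/5)(1/5)(4/5) = 0.0256; P(data | bag D) = (8/11)(3/11)(8/11)(3/11) = 0.039342.
The prior-weighted likelihoods are 1/4 · 0.0576 = 0.0144, 1/4 · 0.035156 = 0.0087891, 1/4 · 0.0256 = 0.0064, 1/4 · 0.039342 = 0.0098354; with total 0.039424.
The posterior is then P(bag A | data) = 0.36526, P(bag B | data) = 0.22293, P(bag C | data) = 0.16234, P(bag D | data) = 0.24947.
Averaging over the posterior, P(orange next | data) = (2/5)(0.36526) + (1/4)(0.22293) + (4/5)(0.16234) + (3/11)(0.24947) = 0.39974.

0.3997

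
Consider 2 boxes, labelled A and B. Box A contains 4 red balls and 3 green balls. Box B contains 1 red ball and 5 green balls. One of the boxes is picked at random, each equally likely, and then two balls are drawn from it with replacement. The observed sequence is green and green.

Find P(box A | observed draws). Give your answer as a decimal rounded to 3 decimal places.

0.209

The likelihood of the observed sequence under each hypothesis: P(data | box A) = (3/7)(3/7) = 0.18367; P(data | box B) = (5/6)(5/6) = 0.69444.
Multiplying each by its prior: 1/2 · 0.18367 = 0.091837, 1/2 · 0.69444 = 0.34722; with total 0.43906.
By Bayes' rule, P(box A | data) = (0.091837) / (0.43906) = 0.20917.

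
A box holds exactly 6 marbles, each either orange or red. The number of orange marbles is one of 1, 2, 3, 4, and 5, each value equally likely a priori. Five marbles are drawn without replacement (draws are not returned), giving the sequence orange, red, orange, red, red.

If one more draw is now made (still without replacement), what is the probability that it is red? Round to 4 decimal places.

0.5714

The likelihood of the observed sequence under each hypothesis: P(data | r = 1) = (1/6)(5/5)(0/4) = 0; P(data | r = 2) = (2/6)(4/5)(1/4)(3/3)(2/2) = 1/15; P(data | r = 3) = (3/6)(3/5)(2/4)(2/3)(1/2) = 1/20; P(data | r = 4) = (4/6)(2/5)(3/4)(1/3)(0/2) = 0; P(data | r = 5) = (5/6)(1/5)(4/4)(0/3) = 0.
Multiplying each by its prior: 1/5 · 0 = 0, 1/5 · 1/15 = 1/75, 1/5 · 1/20 = 1/100, 1/5 · 0 = 0, 1/5 · 0 = 0; summing to 7/300.
The posterior is then P(r = 1 | data) = 0, P(r = 2 | data) = 4/7, P(r = 3 | data) = 3/7, P(r = 4 | data) = 0, P(r = 5 | data) = 0.
Averaging over the posterior, P(red next | data) = (1)(4/7) + (0)(3/7) = 4/7.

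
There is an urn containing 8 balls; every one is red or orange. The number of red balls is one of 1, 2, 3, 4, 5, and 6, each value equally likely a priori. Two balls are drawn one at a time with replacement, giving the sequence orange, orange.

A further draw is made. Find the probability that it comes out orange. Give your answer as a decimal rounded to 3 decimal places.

0.704

The likelihood of the observed sequence under each hypothesis: P(data | r = 1) = (7/8)(7/8) = 49/64; P(data | r = 2) = (6/8)(6/8) = 9/16; P(data | r = 3) = (5/8)(5/8) = 25/64; P(data | r = 4) = (4/8)(4/8) = 1/4; P(data | r = 5) = (3/8)(3/8) = 9/64; P(data | r = 6) = (2/8)(2/8) = 1/16.
Weighting by the prior gives 1/6 · 49/64 = 49/384, 1/6 · 9/16 = 3/32, 1/6 · 25/64 = 25/384, 1/6 · 1/4 = 1/24, 1/6 · 9/64 = 3/128, 1/6 · 1/16 = 1/96; summing to 139/384.
The posterior is then P(r = 1 | data) = 0.35252, P(r = 2 | data) = 0.25899, P(r = 3 | data) = 0.17986, P(r = 4 | data) = 0.11511, P(r = 5 | data) = 0.064748, P(r = 6 | data) = 0.028777.
Averaging over the posterior, P(orange next | data) = (7/8)(0.35252) + (3/4)(0.25899) + (5/8)(0.17986) + (1/2)(0.11511) + (3/8)(0.064748) + (1/4)(0.028777) = 0.70414.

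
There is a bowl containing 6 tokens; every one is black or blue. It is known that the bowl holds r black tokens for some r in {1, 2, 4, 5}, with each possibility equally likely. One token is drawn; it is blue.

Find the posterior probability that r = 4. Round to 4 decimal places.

The likelihood of this draw under each hypothesis: P(data | r = 1) = (5/6) = 5/6; P(data | r = 2) = (4/6) = 2/3; P(data | r = 4) = (2/6) = 1/3; P(data | r = 5) = (1/6) = 1/6.
Multiplying each by its prior: 1/4 · 5/6 = 5/24, 1/4 · 2/3 = 1/6, 1/4 · 1/3 = 1/12, 1/4 · 1/6 = 1/24; with total 1/2.
Hence P(r = 4 | data) = (1/12) / (1/2) = 1/6.

0.1667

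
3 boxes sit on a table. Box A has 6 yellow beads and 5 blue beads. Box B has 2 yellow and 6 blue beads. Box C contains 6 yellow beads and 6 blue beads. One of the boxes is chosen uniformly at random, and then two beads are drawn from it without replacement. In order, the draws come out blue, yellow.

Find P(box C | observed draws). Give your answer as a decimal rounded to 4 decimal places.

The likelihood of the observed sequence under each hypothesis: P(data | box A) = (5/11)(6/10) = 3/11; P(data | box B) = (6/8)(2/7) = 3/14; P(data | box C) = (6/12)(6/11) = 3/11.
Multiplying each by its prior: 1/3 · 3/11 = 1/11, 1/3 · 3/14 = 1/14, 1/3 · 3/11 = 1/11; these sum to 39/154.
Therefore the posterior P(box C | data) = (1/11) / (39/154) = 14/39.

0.3590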